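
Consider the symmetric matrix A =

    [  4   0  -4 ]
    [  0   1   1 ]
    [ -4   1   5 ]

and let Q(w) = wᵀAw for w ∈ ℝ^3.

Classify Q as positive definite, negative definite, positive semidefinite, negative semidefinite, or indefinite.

positive semidefinite

Applying the same elementary operations to the rows and columns of A produces a congruent diagonal matrix with entries 4, 1, 0.
Counting signs: 2 positive, 1 zero.
Hence Q is positive semidefinite.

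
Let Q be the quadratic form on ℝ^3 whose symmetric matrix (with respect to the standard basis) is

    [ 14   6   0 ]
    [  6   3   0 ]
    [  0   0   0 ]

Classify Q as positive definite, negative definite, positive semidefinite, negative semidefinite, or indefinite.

positive semidefinite

Congruent diagonalization of A (simultaneous row and column reduction) yields pivots 14, 3/7, 0.
So there are 2 positive, 1 zero pivots.
Hence Q is positive semidefinite.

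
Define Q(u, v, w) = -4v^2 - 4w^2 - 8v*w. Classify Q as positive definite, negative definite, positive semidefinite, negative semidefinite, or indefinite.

negative semidefinite

The associated matrix is A = [[0, 0, 0], [0, -4, -4], [0, -4, -4]].
Congruent diagonalization of A (simultaneous row and column reduction) yields pivots 0, -4, 0.
That gives 1 negative, 2 zero pivots.
Hence Q is negative semidefinite.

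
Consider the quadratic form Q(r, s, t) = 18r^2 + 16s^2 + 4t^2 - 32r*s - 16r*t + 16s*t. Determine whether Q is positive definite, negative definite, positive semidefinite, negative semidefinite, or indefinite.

positive semidefinite

Write A = [[18, -16, -8], [-16, 16, 8], [-8, 8, 4]].
Applying the same elementary operations to the rows and columns of A produces a congruent diagonal matrix with entries 18, 16/9, 0.
That gives 2 positive, 1 zero pivots.
Hence Q is positive semidefinite.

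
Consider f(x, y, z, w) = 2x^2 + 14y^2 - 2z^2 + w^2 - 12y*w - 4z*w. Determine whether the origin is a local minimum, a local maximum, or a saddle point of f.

The Hessian at the origin is H = [[4, 0, 0, 0], [0, 28, 0, -12], [0, 0, -4, -4], [0, -12, -4, 2]].
Symmetric row and column elimination reduces H to a congruent diagonal form with pivots 4, 28, -4, 6/7.
That gives 3 positive, 1 negative pivots.
H is indefinite, so the origin is a saddle point.

saddle point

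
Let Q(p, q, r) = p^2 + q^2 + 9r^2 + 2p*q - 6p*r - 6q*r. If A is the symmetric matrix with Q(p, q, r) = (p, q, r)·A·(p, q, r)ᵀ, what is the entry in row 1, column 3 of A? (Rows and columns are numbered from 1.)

The coefficient of p·r in Q is -6. For a symmetric A this equals A[1,3] + A[3,1] = 2·A[1,3].
So A[1,3] = -6/2 = -3.

-3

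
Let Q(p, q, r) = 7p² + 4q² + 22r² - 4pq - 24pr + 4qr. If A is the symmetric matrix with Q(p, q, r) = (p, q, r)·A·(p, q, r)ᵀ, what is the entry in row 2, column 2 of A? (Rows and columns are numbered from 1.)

The coefficient of q² in Q is 4, and that is exactly A[2,2].

4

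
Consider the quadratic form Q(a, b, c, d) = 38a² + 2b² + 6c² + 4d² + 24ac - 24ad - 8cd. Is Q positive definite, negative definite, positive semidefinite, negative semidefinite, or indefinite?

The symmetric matrix of Q is A = [[38, 0, 12, -12], [0, 2, 0, 0], [12, 0, 6, -4], [-12, 0, -4, 4]].
Leading principal minors: Δ_1 = 38, Δ_2 = 76, Δ_3 = 168, Δ_4 = 32.
All leading principal minors are positive, so by Sylvester's criterion Q is positive definite.

positive definite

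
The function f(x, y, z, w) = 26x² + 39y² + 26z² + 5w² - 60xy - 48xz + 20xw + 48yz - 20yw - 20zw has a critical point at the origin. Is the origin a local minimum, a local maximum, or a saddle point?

The Hessian at the origin is H = [[52, -60, -48, 20], [-60, 78, 48, -20], [-48, 48, 52, -20], [20, -20, -20, 10]].
Row-reducing H symmetrically gives the diagonal entries 52, 114/13, 28/19, 10/21.
So there are 4 positive pivots.
H is positive definite, so the origin is a strict local minimum.

local minimum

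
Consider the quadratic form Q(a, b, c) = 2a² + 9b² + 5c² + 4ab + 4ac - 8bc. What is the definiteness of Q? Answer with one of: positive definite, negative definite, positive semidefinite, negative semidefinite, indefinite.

Write A = [[2, 2, 2], [2, 9, -4], [2, -4, 5]].
Congruent diagonalization of A (simultaneous row and column reduction) yields pivots 2, 7, -15/7.
So there are 2 positive, 1 negative pivots.
Hence Q is indefinite.

indefinite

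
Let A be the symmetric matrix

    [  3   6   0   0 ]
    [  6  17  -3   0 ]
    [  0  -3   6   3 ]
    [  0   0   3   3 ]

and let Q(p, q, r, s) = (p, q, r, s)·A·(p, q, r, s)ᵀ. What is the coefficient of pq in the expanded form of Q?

The coefficient of pq is A[1,2] + A[2,1] = 2·6 = 12.

12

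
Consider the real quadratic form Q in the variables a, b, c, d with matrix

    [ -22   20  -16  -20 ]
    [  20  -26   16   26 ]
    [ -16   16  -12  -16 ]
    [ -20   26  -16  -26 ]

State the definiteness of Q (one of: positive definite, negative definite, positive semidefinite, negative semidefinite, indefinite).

Symmetric row and column elimination reduces A to a congruent diagonal form with pivots -22, -86/11, -4/43, 0.
That gives 3 negative, 1 zero pivots.
Hence Q is negative semidefinite.

negative semidefinite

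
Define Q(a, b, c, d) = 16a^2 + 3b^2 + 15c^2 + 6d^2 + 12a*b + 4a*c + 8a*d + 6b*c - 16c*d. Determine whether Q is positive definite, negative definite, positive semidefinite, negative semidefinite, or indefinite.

The symmetric matrix is A = [[16, 6, 2, 4], [6, 3, 3, 0], [2, 3, 15, -8], [4, 0, -8, 6]].
Congruent diagonalization of A (simultaneous row and column reduction) yields pivots 16, 3/4, 8, 0.
Counting signs: 3 positive, 1 zero.
Hence Q is positive semidefinite.

positive semidefinite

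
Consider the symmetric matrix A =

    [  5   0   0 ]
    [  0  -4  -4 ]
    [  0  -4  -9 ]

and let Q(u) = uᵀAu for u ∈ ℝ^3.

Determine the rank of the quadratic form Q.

An LDLᵀ factorisation of A has diagonal entries 5, -4, -5.
Counting signs: 1 positive, 2 negative.
The rank is the number of nonzero pivots: 3.

3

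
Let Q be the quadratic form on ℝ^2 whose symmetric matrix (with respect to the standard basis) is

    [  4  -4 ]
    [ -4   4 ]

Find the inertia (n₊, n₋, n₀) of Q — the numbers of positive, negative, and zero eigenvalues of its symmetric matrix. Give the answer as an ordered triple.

(1, 0, 1)

Applying the same elementary operations to the rows and columns of A produces a congruent diagonal matrix with entries 4, 0.
Counting signs: 1 positive, 1 zero.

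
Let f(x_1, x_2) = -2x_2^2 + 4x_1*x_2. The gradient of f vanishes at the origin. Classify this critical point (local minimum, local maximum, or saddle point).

The Hessian at the origin is H = [[0, 4], [4, -4]].
det H = 0·-4 − (4)² = -16 < 0, so H is indefinite.
Therefore the origin is a saddle point.

saddle point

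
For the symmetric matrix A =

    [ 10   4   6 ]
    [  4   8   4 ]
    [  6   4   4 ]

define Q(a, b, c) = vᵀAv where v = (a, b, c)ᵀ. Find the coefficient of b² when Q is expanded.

The coefficient of b² is the diagonal entry A[2,2] = 8.

8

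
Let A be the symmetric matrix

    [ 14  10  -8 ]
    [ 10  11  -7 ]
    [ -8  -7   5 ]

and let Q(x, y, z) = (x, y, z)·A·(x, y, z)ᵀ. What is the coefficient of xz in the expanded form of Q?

-16

The coefficient of xz is A[1,3] + A[3,1] = 2·(-8) = -16.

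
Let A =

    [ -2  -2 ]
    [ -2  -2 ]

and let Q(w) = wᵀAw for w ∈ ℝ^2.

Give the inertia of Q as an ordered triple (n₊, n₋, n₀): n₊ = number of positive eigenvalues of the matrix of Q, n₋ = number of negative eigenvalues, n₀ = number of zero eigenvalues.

(0, 1, 1)

Row-reducing A symmetrically gives the diagonal entries -2, 0.
So there are 1 negative, 1 zero pivots.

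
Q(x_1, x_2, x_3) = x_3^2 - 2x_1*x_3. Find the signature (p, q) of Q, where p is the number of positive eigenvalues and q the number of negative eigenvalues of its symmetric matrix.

The symmetric matrix is A = [[0, 0, -1], [0, 0, 0], [-1, 0, 1]].
By Sylvester's law of inertia any congruent diagonalization of A has 1 positive, 1 negative and 1 zero entries.

(1, 1)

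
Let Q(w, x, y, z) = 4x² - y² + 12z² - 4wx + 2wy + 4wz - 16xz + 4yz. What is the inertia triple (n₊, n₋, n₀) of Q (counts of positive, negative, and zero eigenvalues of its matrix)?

(1, 1, 2)

The symmetric matrix is A = [[0, -2, 1, 2], [-2, 4, 0, -8], [1, 0, -1, 2], [2, -8, 2, 12]].
By Sylvester's law of inertia any congruent diagonalization of A has 1 positive, 1 negative and 2 zero entries.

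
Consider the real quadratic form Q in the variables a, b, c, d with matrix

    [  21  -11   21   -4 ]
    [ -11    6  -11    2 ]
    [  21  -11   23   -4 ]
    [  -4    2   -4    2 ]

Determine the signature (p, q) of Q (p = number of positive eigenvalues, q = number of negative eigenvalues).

Symmetric row and column elimination reduces A to a congruent diagonal form with pivots 21, 5/21, 2, 6/5.
So there are 4 positive pivots.

(4, 0)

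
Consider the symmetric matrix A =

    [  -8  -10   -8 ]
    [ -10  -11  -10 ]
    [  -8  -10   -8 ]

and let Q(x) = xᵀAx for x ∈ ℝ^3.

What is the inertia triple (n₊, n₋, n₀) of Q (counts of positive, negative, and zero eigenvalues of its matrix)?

Applying the same elementary operations to the rows and columns of A produces a congruent diagonal matrix with entries -8, 3/2, 0.
So there are 1 positive, 1 negative, 1 zero pivots.

(1, 1, 1)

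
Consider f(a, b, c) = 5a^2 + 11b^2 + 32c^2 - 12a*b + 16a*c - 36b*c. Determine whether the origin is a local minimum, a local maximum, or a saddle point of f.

The Hessian at the origin is H = [[10, -12, 16], [-12, 22, -36], [16, -36, 64]].
Applying the same elementary operations to the rows and columns of H produces a congruent diagonal matrix with entries 10, 38/5, 24/19.
So there are 3 positive pivots.
H is positive definite, so the origin is a strict local minimum.

local minimum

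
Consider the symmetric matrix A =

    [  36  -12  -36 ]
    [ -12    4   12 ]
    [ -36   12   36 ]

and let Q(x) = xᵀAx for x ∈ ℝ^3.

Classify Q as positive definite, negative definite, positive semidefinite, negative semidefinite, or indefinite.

positive semidefinite

Congruent diagonalization of A (simultaneous row and column reduction) yields pivots 36, 0, 0.
So there are 1 positive, 2 zero pivots.
Hence Q is positive semidefinite.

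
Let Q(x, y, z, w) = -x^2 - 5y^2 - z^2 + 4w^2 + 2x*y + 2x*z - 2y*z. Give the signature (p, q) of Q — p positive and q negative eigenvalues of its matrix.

(1, 2)

The associated matrix is A = [[-1, 1, 1, 0], [1, -5, -1, 0], [1, -1, -1, 0], [0, 0, 0, 4]].
Congruent diagonalization of A (simultaneous row and column reduction) yields pivots -1, -4, 0, 4.
Counting signs: 1 positive, 2 negative, 1 zero.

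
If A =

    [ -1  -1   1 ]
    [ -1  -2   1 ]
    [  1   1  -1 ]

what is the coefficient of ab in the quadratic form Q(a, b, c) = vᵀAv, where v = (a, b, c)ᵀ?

The coefficient of ab is A[1,2] + A[2,1] = 2·(-1) = -2.

-2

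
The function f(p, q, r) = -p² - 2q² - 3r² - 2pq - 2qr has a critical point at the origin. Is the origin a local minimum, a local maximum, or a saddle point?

local maximum

The Hessian at the origin is H = [[-2, -2, 0], [-2, -4, -2], [0, -2, -6]].
Applying the same elementary operations to the rows and columns of H produces a congruent diagonal matrix with entries -2, -2, -4.
So there are 3 negative pivots.
H is negative definite, so the origin is a strict local maximum.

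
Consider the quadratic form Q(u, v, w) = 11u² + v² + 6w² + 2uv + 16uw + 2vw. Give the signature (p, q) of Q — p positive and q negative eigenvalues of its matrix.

The symmetric matrix is A = [[11, 1, 8], [1, 1, 1], [8, 1, 6]].
An LDLᵀ factorisation of A has diagonal entries 11, 10/11, 1/10.
That gives 3 positive pivots.

(3, 0)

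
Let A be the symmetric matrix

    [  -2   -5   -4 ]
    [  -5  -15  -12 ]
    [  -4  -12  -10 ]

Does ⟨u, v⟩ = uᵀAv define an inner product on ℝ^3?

Leading principal minors: Δ_1 = -2, Δ_2 = 5, Δ_3 = -2.
The signs alternate starting with Δ_1 < 0, so by Sylvester's criterion Q is negative definite.
⟨·,·⟩ is an inner product exactly when A is positive definite.

no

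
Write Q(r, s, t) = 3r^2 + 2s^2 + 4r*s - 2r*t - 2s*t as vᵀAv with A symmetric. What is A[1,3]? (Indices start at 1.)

-1

The coefficient of r·t in Q is -2. For a symmetric A this equals A[1,3] + A[3,1] = 2·A[1,3].
So A[1,3] = -2/2 = -1.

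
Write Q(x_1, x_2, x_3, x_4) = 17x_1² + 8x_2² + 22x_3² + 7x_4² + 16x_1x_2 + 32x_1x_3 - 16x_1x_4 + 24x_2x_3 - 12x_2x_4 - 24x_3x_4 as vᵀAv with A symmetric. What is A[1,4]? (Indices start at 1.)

The coefficient of x_1·x_4 in Q is -16. For a symmetric A this equals A[1,4] + A[4,1] = 2·A[1,4].
So A[1,4] = -16/2 = -8.

-8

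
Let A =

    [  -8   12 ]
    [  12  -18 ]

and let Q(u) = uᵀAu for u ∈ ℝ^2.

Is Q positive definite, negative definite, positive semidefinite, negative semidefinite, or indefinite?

negative semidefinite

Row-reducing A symmetrically gives the diagonal entries -8, 0.
Counting signs: 1 negative, 1 zero.
Hence Q is negative semidefinite.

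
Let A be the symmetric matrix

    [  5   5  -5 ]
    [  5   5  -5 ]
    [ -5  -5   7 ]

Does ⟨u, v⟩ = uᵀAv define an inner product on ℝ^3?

no

Symmetric row and column elimination reduces A to a congruent diagonal form with pivots 5, 0, 2.
So there are 2 positive, 1 zero pivots.
Hence Q is positive semidefinite.
⟨·,·⟩ is an inner product exactly when A is positive definite.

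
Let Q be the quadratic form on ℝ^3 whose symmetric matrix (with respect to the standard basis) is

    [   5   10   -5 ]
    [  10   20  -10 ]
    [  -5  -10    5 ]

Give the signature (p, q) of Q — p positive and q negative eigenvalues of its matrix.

(1, 0)

Row-reducing A symmetrically gives the diagonal entries 5, 0, 0.
Counting signs: 1 positive, 2 zero.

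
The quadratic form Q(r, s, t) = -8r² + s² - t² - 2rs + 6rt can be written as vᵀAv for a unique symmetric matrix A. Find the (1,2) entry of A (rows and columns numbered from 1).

-1

The coefficient of r·s in Q is -2. For a symmetric A this equals A[1,2] + A[2,1] = 2·A[1,2].
So A[1,2] = -2/2 = -1.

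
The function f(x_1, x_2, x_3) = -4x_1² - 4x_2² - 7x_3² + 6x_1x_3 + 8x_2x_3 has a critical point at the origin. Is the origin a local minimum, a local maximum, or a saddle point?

local maximum

The Hessian at the origin is H = [[-8, 0, 6], [0, -8, 8], [6, 8, -14]].
An LDLᵀ factorisation of H has diagonal entries -8, -8, -3/2.
That gives 3 negative pivots.
H is negative definite, so the origin is a strict local maximum.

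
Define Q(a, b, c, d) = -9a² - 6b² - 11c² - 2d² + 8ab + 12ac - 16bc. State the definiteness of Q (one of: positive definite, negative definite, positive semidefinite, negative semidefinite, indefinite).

negative definite

The symmetric matrix of Q is A = [[-9, 4, 6, 0], [4, -6, -8, 0], [6, -8, -11, 0], [0, 0, 0, -2]].
Leading principal minors: Δ_1 = -9, Δ_2 = 38, Δ_3 = -10, Δ_4 = 20.
The signs alternate starting with Δ_1 < 0, so by Sylvester's criterion Q is negative definite.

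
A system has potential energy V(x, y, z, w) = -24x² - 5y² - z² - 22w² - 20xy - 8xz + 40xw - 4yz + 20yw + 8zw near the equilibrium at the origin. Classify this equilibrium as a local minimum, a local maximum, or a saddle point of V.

The Hessian at the origin is H = [[-48, -20, -8, 40], [-20, -10, -4, 20], [-8, -4, -2, 8], [40, 20, 8, -44]].
Applying the same elementary operations to the rows and columns of H produces a congruent diagonal matrix with entries -48, -5/3, -2/5, -4.
So there are 4 negative pivots.
H is negative definite, so the origin is a strict local maximum.

local maximum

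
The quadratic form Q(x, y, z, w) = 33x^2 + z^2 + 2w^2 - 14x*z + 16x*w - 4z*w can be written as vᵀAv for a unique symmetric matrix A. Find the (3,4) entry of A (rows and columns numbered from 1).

-2

The coefficient of z·w in Q is -4. For a symmetric A this equals A[3,4] + A[4,3] = 2·A[3,4].
So A[3,4] = -4/2 = -2.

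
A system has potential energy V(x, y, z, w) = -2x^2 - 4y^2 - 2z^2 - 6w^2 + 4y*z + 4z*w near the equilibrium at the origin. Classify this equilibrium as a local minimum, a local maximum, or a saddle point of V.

The Hessian at the origin is H = [[-4, 0, 0, 0], [0, -8, 4, 0], [0, 4, -4, 4], [0, 0, 4, -12]].
Row-reducing H symmetrically gives the diagonal entries -4, -8, -2, -4.
That gives 4 negative pivots.
H is negative definite, so the origin is a strict local maximum.

local maximum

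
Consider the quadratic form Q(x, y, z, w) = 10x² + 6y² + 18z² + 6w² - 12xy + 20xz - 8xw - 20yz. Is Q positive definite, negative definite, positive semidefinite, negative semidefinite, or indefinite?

The symmetric matrix is A = [[10, -6, 10, -4], [-6, 6, -10, 0], [10, -10, 18, 0], [-4, 0, 0, 6]].
Applying the same elementary operations to the rows and columns of A produces a congruent diagonal matrix with entries 10, 12/5, 4/3, 2.
So there are 4 positive pivots.
Hence Q is positive definite.

positive definite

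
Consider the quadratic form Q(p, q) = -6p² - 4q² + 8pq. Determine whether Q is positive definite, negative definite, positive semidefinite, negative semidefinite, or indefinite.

The associated matrix is A = [[-6, 4], [4, -4]].
An LDLᵀ factorisation of A has diagonal entries -6, -4/3.
Counting signs: 2 negative.
Hence Q is negative definite.

negative definite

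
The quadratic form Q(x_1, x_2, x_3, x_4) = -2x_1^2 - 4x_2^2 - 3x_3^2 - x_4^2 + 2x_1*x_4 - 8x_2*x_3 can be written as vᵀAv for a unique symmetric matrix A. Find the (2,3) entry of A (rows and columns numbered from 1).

-4

The coefficient of x_2·x_3 in Q is -8. For a symmetric A this equals A[2,3] + A[3,2] = 2·A[2,3].
So A[2,3] = -8/2 = -4.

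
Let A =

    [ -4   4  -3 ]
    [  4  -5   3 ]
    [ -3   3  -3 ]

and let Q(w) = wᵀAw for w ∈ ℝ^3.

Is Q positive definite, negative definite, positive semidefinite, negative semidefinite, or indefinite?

Congruent diagonalization of A (simultaneous row and column reduction) yields pivots -4, -1, -3/4.
Counting signs: 3 negative.
Hence Q is negative definite.

negative definite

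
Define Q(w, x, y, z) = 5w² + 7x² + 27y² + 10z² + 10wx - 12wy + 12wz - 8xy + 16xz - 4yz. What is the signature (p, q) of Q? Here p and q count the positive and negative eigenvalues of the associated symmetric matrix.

The associated matrix is A = [[5, 5, -6, 6], [5, 7, -4, 8], [-6, -4, 27, -2], [6, 8, -2, 10]].
Congruent diagonalization of A (simultaneous row and column reduction) yields pivots 5, 2, 89/5, 20/89.
That gives 4 positive pivots.

(4, 0)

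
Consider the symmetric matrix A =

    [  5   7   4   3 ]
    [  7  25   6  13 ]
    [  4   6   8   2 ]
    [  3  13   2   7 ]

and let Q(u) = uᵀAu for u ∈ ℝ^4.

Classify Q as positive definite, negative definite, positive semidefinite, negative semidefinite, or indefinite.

positive definite

Leading principal minors: Δ_1 = 5, Δ_2 = 76, Δ_3 = 364, Δ_4 = 8.
All leading principal minors are positive, so by Sylvester's criterion Q is positive definite.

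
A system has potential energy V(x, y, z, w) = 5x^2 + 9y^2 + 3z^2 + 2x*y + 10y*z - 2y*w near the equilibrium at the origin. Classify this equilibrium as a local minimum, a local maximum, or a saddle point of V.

The Hessian at the origin is H = [[10, 2, 0, 0], [2, 18, 10, -2], [0, 10, 6, 0], [0, -2, 0, 0]].
Applying the same elementary operations to the rows and columns of H produces a congruent diagonal matrix with entries 10, 88/5, 7/22, -30/7.
So there are 3 positive, 1 negative pivots.
H is indefinite, so the origin is a saddle point.

saddle point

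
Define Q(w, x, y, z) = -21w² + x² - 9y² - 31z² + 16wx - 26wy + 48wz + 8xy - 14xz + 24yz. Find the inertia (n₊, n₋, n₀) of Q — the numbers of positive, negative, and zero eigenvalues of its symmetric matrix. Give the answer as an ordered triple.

The symmetric matrix is A = [[-21, 8, -13, 24], [8, 1, 4, -7], [-13, 4, -9, 12], [24, -7, 12, -31]].
Applying the same elementary operations to the rows and columns of A produces a congruent diagonal matrix with entries -21, 85/21, -20/17, 0.
Counting signs: 1 positive, 2 negative, 1 zero.

(1, 2, 1)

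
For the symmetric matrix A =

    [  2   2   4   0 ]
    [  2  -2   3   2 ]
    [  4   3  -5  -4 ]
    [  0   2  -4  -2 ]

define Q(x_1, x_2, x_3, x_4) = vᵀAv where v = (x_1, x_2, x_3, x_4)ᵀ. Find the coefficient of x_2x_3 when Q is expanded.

The coefficient of x_2x_3 is A[2,3] + A[3,2] = 2·3 = 6.

6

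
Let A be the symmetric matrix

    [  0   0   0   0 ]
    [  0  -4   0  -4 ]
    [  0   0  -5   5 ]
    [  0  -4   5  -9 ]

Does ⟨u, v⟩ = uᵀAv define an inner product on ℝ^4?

Applying the same elementary operations to the rows and columns of A produces a congruent diagonal matrix with entries 0, -4, -5, 0.
Counting signs: 2 negative, 2 zero.
Hence Q is negative semidefinite.
⟨·,·⟩ is an inner product exactly when A is positive definite.

no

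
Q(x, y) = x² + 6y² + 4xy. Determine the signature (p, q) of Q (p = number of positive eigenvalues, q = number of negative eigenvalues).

(2, 0)

Write A = [[1, 2], [2, 6]].
An LDLᵀ factorisation of A has diagonal entries 1, 2.
Counting signs: 2 positive.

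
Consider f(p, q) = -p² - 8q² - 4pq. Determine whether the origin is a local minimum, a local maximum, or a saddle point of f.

The Hessian at the origin is H = [[-2, -4], [-4, -16]].
det H = -2·-16 − (-4)² = 16 > 0 and H[1,1] = -2 < 0, so H is negative definite.
Therefore the origin is a local maximum.

local maximum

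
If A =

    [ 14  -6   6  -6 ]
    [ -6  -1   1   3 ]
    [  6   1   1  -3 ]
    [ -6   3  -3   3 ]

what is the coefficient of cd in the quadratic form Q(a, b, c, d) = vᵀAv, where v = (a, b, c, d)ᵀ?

The coefficient of cd is A[3,4] + A[4,3] = 2·(-3) = -6.

-6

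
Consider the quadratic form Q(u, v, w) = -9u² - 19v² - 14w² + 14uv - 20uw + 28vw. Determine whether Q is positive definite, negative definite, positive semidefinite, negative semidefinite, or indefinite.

negative definite

Write A = [[-9, 7, -10], [7, -19, 14], [-10, 14, -14]].
Applying the same elementary operations to the rows and columns of A produces a congruent diagonal matrix with entries -9, -122/9, -2/61.
Counting signs: 3 negative.
Hence Q is negative definite.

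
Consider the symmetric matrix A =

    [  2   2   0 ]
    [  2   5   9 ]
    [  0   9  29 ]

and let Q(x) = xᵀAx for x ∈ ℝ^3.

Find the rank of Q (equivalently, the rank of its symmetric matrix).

An LDLᵀ factorisation of A has diagonal entries 2, 3, 2.
Counting signs: 3 positive.
The rank is the number of nonzero pivots: 3.

3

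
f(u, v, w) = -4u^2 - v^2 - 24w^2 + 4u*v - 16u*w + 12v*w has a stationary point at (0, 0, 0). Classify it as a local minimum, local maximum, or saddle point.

saddle point

The Hessian at the origin is H = [[-8, 4, -16], [4, -2, 12], [-16, 12, -48]].
H is indefinite, so the origin is a saddle point.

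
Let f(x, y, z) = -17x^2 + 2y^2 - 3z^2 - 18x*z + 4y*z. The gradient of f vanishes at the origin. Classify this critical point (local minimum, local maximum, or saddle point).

saddle point

The Hessian at the origin is H = [[-34, 0, -18], [0, 4, 4], [-18, 4, -6]].
An LDLᵀ factorisation of H has diagonal entries -34, 4, -8/17.
Counting signs: 1 positive, 2 negative.
H is indefinite, so the origin is a saddle point.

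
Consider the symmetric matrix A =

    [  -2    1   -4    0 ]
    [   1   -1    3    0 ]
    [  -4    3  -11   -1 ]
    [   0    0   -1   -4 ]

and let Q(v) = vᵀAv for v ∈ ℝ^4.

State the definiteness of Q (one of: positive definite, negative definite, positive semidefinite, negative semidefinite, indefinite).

Leading principal minors: Δ_1 = -2, Δ_2 = 1, Δ_3 = -1, Δ_4 = 3.
The signs alternate starting with Δ_1 < 0, so by Sylvester's criterion Q is negative definite.

negative definite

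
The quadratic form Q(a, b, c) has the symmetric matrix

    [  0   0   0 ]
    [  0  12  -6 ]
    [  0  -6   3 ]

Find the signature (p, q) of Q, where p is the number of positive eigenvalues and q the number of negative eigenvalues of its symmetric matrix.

Applying the same elementary operations to the rows and columns of A produces a congruent diagonal matrix with entries 0, 12, 0.
So there are 1 positive, 2 zero pivots.

(1, 0)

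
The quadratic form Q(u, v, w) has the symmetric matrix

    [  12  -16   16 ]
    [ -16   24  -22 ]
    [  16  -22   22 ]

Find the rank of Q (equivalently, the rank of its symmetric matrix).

Row-reducing A symmetrically gives the diagonal entries 12, 8/3, 1/2.
So there are 3 positive pivots.
The rank is the number of nonzero pivots: 3.

3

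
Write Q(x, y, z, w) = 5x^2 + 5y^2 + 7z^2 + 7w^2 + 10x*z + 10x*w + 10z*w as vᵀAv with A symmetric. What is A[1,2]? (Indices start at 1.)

0

The coefficient of x·y in Q is 0. For a symmetric A this equals A[1,2] + A[2,1] = 2·A[1,2].
So A[1,2] = 0/2 = 0.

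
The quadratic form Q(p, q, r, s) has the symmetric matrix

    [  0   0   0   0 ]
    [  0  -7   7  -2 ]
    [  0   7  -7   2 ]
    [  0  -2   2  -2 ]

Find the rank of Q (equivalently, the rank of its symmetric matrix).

Row-reducing A symmetrically gives the diagonal entries 0, -7, 0, -10/7.
So there are 2 negative, 2 zero pivots.
The rank is the number of nonzero pivots: 2.

2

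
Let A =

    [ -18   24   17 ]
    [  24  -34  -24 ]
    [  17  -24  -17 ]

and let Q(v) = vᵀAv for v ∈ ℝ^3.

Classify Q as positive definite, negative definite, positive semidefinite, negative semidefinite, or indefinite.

An LDLᵀ factorisation of A has diagonal entries -18, -2, -1/18.
So there are 3 negative pivots.
Hence Q is negative definite.

negative definite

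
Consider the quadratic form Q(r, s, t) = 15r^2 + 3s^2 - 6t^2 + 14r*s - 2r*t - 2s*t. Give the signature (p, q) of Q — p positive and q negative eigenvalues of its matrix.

The associated matrix is A = [[15, 7, -1], [7, 3, -1], [-1, -1, -6]].
Applying the same elementary operations to the rows and columns of A produces a congruent diagonal matrix with entries 15, -4/15, -5.
So there are 1 positive, 2 negative pivots.

(1, 2)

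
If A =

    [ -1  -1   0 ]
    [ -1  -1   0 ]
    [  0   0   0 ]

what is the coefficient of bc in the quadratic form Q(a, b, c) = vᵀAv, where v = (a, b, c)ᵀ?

0

The coefficient of bc is A[2,3] + A[3,2] = 2·0 = 0.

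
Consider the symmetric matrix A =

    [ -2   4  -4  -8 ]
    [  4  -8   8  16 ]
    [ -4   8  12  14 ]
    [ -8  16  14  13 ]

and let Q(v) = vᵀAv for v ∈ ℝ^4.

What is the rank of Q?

2

Congruent diagonalization of A (simultaneous row and column reduction) yields pivots -2, 0, 20, 0.
So there are 1 positive, 1 negative, 2 zero pivots.
The rank is the number of nonzero pivots: 2.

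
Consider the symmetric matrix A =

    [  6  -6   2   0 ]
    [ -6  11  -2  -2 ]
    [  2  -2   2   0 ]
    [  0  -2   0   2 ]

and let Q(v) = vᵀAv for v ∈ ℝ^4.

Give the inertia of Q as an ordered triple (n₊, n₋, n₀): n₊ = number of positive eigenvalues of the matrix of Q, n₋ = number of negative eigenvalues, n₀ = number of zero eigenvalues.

An LDLᵀ factorisation of A has diagonal entries 6, 5, 4/3, 6/5.
So there are 4 positive pivots.

(4, 0, 0)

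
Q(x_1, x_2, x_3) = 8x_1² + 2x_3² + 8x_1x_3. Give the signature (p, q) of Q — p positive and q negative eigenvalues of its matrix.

(1, 0)

Write A = [[8, 0, 4], [0, 0, 0], [4, 0, 2]].
Row-reducing A symmetrically gives the diagonal entries 8, 0, 0.
So there are 1 positive, 2 zero pivots.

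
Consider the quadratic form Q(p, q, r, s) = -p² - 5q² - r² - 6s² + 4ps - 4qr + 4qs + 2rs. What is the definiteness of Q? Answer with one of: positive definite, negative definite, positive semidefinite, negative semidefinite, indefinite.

Write A = [[-1, 0, 0, 2], [0, -5, -2, 2], [0, -2, -1, 1], [2, 2, 1, -6]].
Row-reducing A symmetrically gives the diagonal entries -1, -5, -1/5, -1.
Counting signs: 4 negative.
Hence Q is negative definite.

negative definite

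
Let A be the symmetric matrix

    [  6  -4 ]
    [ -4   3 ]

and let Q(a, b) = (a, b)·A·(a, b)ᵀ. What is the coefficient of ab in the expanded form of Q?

The coefficient of ab is A[1,2] + A[2,1] = 2·(-4) = -8.

-8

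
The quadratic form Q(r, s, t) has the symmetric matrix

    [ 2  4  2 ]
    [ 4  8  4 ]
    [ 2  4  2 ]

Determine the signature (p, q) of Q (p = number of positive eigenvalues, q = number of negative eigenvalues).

Congruent diagonalization of A (simultaneous row and column reduction) yields pivots 2, 0, 0.
Counting signs: 1 positive, 2 zero.

(1, 0)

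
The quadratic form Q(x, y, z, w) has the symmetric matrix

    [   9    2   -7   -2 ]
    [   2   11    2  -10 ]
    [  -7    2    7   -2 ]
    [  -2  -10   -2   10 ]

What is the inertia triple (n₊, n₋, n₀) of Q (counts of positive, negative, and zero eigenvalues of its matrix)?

An LDLᵀ factorisation of A has diagonal entries 9, 95/9, 34/95, 10/17.
That gives 4 positive pivots.

(4, 0, 0)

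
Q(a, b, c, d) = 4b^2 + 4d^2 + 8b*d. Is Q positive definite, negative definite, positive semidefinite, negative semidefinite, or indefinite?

positive semidefinite

Write A = [[0, 0, 0, 0], [0, 4, 0, 4], [0, 0, 0, 0], [0, 4, 0, 4]].
Applying the same elementary operations to the rows and columns of A produces a congruent diagonal matrix with entries 0, 4, 0, 0.
So there are 1 positive, 3 zero pivots.
Hence Q is positive semidefinite.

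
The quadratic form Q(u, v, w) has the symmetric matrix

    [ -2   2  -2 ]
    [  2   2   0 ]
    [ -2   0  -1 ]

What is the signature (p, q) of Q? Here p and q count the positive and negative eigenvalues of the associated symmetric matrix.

Applying the same elementary operations to the rows and columns of A produces a congruent diagonal matrix with entries -2, 4, 0.
Counting signs: 1 positive, 1 negative, 1 zero.

(1, 1)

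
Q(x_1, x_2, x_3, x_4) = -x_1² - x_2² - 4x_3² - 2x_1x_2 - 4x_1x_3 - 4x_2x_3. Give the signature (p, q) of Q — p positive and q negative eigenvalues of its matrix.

The associated matrix is A = [[-1, -1, -2, 0], [-1, -1, -2, 0], [-2, -2, -4, 0], [0, 0, 0, 0]].
Congruent diagonalization of A (simultaneous row and column reduction) yields pivots -1, 0, 0, 0.
Counting signs: 1 negative, 3 zero.

(0, 1)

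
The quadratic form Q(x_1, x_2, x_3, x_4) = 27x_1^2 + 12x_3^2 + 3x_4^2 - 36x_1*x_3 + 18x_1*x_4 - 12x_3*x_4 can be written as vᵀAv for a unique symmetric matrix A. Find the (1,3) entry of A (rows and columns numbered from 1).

-18

The coefficient of x_1·x_3 in Q is -36. For a symmetric A this equals A[1,3] + A[3,1] = 2·A[1,3].
So A[1,3] = -36/2 = -18.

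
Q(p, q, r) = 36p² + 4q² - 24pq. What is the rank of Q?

The associated matrix is A = [[36, -12, 0], [-12, 4, 0], [0, 0, 0]].
Row-reducing A symmetrically gives the diagonal entries 36, 0, 0.
Counting signs: 1 positive, 2 zero.
The rank is the number of nonzero pivots: 1.

1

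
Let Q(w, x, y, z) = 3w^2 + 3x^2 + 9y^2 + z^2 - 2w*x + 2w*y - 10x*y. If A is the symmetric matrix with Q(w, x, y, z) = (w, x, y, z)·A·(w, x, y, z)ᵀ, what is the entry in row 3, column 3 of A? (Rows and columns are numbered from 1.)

The coefficient of y^2 in Q is 9, and that is exactly A[3,3].

9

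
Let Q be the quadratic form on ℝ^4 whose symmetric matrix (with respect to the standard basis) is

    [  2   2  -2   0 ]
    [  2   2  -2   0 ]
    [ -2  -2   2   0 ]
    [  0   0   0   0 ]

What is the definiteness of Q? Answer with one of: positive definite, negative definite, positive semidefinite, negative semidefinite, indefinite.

Congruent diagonalization of A (simultaneous row and column reduction) yields pivots 2, 0, 0, 0.
That gives 1 positive, 3 zero pivots.
Hence Q is positive semidefinite.

positive semidefinite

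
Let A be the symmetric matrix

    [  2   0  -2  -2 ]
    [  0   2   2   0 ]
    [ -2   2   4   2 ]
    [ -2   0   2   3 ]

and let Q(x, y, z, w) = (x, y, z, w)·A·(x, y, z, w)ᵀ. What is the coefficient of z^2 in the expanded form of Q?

The coefficient of z^2 is the diagonal entry A[3,3] = 4.

4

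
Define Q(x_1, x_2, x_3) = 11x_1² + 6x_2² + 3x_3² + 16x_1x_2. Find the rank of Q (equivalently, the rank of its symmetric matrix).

Write A = [[11, 8, 0], [8, 6, 0], [0, 0, 3]].
Row-reducing A symmetrically gives the diagonal entries 11, 2/11, 3.
That gives 3 positive pivots.
The rank is the number of nonzero pivots: 3.

3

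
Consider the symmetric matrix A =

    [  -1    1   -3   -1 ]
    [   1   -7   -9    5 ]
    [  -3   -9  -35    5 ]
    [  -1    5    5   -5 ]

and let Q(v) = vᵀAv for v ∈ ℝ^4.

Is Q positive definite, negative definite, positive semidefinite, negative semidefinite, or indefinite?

negative definite

Leading principal minors: Δ_1 = -1, Δ_2 = 6, Δ_3 = -12, Δ_4 = 16.
The signs alternate starting with Δ_1 < 0, so by Sylvester's criterion Q is negative definite.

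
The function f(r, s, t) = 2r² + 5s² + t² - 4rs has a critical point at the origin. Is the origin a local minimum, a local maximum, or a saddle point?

The Hessian at the origin is H = [[4, -4, 0], [-4, 10, 0], [0, 0, 2]].
Symmetric row and column elimination reduces H to a congruent diagonal form with pivots 4, 6, 2.
That gives 3 positive pivots.
H is positive definite, so the origin is a strict local minimum.

local minimum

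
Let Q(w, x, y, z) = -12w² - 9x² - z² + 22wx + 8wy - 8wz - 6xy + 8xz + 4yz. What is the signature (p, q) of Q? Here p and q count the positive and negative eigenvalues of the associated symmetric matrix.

Write A = [[-12, 11, 4, -4], [11, -9, -3, 4], [4, -3, 0, 2], [-4, 4, 2, -1]].
Congruent diagonalization of A (simultaneous row and column reduction) yields pivots -12, 13/12, 12/13, 0.
So there are 2 positive, 1 negative, 1 zero pivots.

(2, 1)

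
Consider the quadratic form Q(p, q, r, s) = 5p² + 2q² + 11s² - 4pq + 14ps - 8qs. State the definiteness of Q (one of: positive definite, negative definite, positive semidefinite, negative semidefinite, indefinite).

The symmetric matrix is A = [[5, -2, 0, 7], [-2, 2, 0, -4], [0, 0, 0, 0], [7, -4, 0, 11]].
Row-reducing A symmetrically gives the diagonal entries 5, 6/5, 0, 0.
Counting signs: 2 positive, 2 zero.
Hence Q is positive semidefinite.

positive semidefinite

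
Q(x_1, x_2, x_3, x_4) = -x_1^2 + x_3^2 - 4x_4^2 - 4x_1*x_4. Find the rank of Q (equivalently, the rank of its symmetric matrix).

2

Write A = [[-1, 0, 0, -2], [0, 0, 0, 0], [0, 0, 1, 0], [-2, 0, 0, -4]].
Symmetric row and column elimination reduces A to a congruent diagonal form with pivots -1, 0, 1, 0.
So there are 1 positive, 1 negative, 2 zero pivots.
The rank is the number of nonzero pivots: 2.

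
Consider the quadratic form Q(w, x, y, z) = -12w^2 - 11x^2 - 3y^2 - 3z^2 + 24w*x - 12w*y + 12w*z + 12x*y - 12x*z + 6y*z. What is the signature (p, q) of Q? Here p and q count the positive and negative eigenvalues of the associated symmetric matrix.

The symmetric matrix is A = [[-12, 12, -6, 6], [12, -11, 6, -6], [-6, 6, -3, 3], [6, -6, 3, -3]].
Congruent diagonalization of A (simultaneous row and column reduction) yields pivots -12, 1, 0, 0.
That gives 1 positive, 1 negative, 2 zero pivots.

(1, 1)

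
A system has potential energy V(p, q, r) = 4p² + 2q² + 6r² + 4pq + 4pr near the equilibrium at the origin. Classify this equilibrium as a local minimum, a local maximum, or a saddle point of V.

The Hessian at the origin is H = [[8, 4, 4], [4, 4, 0], [4, 0, 12]].
An LDLᵀ factorisation of H has diagonal entries 8, 2, 8.
Counting signs: 3 positive.
H is positive definite, so the origin is a strict local minimum.

local minimum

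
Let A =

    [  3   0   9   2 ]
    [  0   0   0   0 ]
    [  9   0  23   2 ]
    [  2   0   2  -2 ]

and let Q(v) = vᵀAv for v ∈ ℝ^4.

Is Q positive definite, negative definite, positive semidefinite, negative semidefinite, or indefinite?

Applying the same elementary operations to the rows and columns of A produces a congruent diagonal matrix with entries 3, 0, -4, 2/3.
That gives 2 positive, 1 negative, 1 zero pivots.
Hence Q is indefinite.

indefinite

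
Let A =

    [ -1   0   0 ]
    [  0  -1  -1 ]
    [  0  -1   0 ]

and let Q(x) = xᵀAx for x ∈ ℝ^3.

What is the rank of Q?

3

Congruent diagonalization of A (simultaneous row and column reduction) yields pivots -1, -1, 1.
That gives 1 positive, 2 negative pivots.
The rank is the number of nonzero pivots: 3.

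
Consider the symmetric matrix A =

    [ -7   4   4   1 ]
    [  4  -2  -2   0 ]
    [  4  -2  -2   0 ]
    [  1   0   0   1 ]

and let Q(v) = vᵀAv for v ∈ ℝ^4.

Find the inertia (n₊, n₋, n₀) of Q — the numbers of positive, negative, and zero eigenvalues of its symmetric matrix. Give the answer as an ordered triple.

(1, 1, 2)

Row-reducing A symmetrically gives the diagonal entries -7, 2/7, 0, 0.
That gives 1 positive, 1 negative, 2 zero pivots.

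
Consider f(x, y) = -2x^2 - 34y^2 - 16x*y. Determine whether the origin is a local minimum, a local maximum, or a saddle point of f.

local maximum

The Hessian at the origin is H = [[-4, -16], [-16, -68]].
det H = -4·-68 − (-16)² = 16 > 0 and H[1,1] = -4 < 0, so H is negative definite.
Therefore the origin is a local maximum.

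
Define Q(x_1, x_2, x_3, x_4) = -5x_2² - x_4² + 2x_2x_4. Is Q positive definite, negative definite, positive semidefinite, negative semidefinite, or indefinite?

negative semidefinite

The associated matrix is A = [[0, 0, 0, 0], [0, -5, 0, 1], [0, 0, 0, 0], [0, 1, 0, -1]].
Congruent diagonalization of A (simultaneous row and column reduction) yields pivots 0, -5, 0, -4/5.
Counting signs: 2 negative, 2 zero.
Hence Q is negative semidefinite.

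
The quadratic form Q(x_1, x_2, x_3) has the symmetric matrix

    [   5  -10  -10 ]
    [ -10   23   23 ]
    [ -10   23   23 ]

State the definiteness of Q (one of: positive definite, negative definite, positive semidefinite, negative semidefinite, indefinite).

positive semidefinite

Symmetric row and column elimination reduces A to a congruent diagonal form with pivots 5, 3, 0.
So there are 2 positive, 1 zero pivots.
Hence Q is positive semidefinite.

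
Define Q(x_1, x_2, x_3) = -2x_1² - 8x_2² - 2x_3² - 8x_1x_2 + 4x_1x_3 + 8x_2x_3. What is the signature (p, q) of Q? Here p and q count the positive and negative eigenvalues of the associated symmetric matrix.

(0, 1)

The associated matrix is A = [[-2, -4, 2], [-4, -8, 4], [2, 4, -2]].
Applying the same elementary operations to the rows and columns of A produces a congruent diagonal matrix with entries -2, 0, 0.
So there are 1 negative, 2 zero pivots.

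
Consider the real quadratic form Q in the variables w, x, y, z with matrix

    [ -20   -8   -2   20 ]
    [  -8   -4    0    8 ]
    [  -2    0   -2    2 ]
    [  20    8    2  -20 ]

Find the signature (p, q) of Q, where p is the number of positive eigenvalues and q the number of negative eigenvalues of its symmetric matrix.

Symmetric row and column elimination reduces A to a congruent diagonal form with pivots -20, -4/5, -1, 0.
Counting signs: 3 negative, 1 zero.

(0, 3)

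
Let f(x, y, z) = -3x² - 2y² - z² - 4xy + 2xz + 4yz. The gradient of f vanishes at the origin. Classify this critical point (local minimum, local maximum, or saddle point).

saddle point

The Hessian at the origin is H = [[-6, -4, 2], [-4, -4, 4], [2, 4, -2]].
Congruent diagonalization of H (simultaneous row and column reduction) yields pivots -6, -4/3, 4.
That gives 1 positive, 2 negative pivots.
H is indefinite, so the origin is a saddle point.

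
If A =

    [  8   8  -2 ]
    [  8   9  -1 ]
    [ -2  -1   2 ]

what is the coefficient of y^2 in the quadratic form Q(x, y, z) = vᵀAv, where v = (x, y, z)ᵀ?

9

The coefficient of y^2 is the diagonal entry A[2,2] = 9.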